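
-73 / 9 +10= 17 / 9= 1.89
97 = 97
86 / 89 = 0.97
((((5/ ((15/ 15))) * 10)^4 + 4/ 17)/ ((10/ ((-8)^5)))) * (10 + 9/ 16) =-18387200692224/ 85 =-216320008143.81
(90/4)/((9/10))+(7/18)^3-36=-63809/5832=-10.94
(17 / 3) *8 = 136 / 3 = 45.33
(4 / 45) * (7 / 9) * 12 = 112 / 135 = 0.83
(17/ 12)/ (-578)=-1/ 408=-0.00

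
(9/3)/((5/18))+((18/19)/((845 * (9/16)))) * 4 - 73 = -998493/16055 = -62.19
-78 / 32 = -39 / 16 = -2.44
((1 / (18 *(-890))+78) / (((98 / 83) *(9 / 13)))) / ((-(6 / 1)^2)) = -1348274161 / 508667040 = -2.65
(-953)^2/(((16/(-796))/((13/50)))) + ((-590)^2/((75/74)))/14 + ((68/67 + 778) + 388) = -3298566195781/281400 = -11721983.64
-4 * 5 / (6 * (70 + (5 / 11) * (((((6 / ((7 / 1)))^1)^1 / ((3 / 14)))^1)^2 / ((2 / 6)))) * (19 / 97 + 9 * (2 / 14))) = -7469 / 304818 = -0.02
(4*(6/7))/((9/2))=16/21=0.76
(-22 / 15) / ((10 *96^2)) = -11 / 691200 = -0.00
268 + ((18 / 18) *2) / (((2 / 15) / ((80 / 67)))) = 19156 / 67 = 285.91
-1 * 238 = -238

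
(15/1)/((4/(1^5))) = 15/4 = 3.75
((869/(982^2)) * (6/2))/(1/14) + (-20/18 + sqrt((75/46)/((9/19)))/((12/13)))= 0.94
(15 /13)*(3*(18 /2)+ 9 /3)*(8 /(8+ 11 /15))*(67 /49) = 3618000 /83447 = 43.36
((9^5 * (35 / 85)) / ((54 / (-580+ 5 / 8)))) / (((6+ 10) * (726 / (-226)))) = 2672721765 / 526592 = 5075.51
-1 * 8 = -8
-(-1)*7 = 7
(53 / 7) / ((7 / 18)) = 954 / 49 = 19.47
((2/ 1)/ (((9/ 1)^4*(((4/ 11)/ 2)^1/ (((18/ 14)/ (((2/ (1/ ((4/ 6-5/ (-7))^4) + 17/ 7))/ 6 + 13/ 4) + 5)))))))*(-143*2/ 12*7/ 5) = -10527415756/ 1225570309245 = -0.01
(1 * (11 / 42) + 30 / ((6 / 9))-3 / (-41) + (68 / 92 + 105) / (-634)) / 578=33358385 / 426873468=0.08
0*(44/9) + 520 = 520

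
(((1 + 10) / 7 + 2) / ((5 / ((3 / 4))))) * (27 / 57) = 135 / 532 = 0.25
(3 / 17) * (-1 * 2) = -6 / 17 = -0.35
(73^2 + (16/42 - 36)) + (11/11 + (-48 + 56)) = 111350/21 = 5302.38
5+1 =6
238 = 238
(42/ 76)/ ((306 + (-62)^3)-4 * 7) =-7/ 3015300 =-0.00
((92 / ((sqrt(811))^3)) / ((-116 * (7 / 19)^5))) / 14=-56950277 * sqrt(811) / 4488052639882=-0.00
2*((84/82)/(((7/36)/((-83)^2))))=2976048/41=72586.54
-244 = -244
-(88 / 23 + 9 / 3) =-157 / 23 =-6.83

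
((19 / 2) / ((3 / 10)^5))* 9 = 950000 / 27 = 35185.19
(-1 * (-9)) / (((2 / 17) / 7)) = 1071 / 2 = 535.50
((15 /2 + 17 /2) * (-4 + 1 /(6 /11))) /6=-52 /9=-5.78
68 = 68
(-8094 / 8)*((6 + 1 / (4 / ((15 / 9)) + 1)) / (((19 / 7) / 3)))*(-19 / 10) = 9093609 / 680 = 13372.95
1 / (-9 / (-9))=1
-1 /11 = -0.09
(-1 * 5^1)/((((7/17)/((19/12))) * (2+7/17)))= -27455/3444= -7.97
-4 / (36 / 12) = -4 / 3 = -1.33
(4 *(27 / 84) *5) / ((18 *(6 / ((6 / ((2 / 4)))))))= 5 / 7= 0.71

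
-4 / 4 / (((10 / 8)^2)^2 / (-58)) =14848 / 625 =23.76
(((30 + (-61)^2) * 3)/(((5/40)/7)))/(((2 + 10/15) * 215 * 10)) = 236313/2150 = 109.91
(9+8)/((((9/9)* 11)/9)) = 153/11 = 13.91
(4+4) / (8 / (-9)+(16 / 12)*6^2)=9 / 53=0.17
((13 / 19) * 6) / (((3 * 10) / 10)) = 26 / 19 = 1.37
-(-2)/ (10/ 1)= 1/ 5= 0.20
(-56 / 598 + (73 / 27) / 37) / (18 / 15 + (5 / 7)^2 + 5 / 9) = -1505525 / 165812244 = -0.01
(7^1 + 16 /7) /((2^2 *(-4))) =-65 /112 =-0.58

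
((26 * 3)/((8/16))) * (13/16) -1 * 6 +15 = 543/4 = 135.75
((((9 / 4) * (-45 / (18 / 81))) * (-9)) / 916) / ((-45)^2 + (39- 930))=405 / 102592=0.00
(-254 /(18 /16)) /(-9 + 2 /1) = 2032 /63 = 32.25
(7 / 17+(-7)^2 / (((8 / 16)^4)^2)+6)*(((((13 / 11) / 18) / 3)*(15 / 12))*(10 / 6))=23113675 / 40392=572.23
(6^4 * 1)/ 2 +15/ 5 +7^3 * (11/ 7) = 1190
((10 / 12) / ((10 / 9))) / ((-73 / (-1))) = 3 / 292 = 0.01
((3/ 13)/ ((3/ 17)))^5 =3.82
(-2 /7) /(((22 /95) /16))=-1520 /77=-19.74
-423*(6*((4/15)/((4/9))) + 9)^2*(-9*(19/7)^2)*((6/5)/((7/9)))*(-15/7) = -14721566.44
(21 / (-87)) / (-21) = 1 / 87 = 0.01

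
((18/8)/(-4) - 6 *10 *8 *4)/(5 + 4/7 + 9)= -71701/544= -131.80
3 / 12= 1 / 4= 0.25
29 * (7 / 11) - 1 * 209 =-2096 / 11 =-190.55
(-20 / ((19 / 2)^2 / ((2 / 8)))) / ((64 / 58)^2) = -0.05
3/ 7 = 0.43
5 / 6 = 0.83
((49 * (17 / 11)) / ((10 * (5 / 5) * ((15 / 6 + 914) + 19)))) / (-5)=-833 / 514525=-0.00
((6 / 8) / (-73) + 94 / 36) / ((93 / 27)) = 0.76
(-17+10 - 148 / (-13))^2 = 3249 / 169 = 19.22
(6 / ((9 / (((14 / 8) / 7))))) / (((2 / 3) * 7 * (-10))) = -0.00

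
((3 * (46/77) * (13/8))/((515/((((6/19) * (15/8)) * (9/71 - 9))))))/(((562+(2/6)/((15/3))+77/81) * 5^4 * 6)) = -85293/6061090455200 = -0.00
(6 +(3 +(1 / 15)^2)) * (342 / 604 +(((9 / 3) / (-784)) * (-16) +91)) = 1373529739 / 1664775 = 825.05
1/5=0.20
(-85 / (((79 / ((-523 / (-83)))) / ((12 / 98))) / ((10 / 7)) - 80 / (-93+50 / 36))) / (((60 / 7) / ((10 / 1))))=-1.37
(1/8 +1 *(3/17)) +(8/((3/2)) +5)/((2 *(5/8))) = 17479/2040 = 8.57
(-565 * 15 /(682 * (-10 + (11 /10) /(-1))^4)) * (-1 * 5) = 70625000 /17255400327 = 0.00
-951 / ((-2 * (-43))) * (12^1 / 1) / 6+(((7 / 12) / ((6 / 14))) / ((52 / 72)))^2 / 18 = -11468525 / 523224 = -21.92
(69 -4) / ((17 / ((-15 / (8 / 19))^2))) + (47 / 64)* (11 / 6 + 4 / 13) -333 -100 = 375198071 / 84864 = 4421.17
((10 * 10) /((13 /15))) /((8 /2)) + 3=414 /13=31.85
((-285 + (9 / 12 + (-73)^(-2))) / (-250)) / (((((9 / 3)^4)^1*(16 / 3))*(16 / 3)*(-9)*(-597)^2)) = -6059069 / 39383958640896000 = -0.00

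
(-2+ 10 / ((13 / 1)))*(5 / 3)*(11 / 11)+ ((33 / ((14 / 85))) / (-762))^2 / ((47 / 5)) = -47375237485 / 23178534288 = -2.04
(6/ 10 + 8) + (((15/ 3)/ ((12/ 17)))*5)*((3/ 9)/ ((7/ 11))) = 34211/ 1260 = 27.15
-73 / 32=-2.28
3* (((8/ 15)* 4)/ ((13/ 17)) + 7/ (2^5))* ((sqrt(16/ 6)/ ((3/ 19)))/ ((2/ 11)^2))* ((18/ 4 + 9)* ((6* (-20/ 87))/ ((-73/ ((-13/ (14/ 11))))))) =-1424251191* sqrt(6)/ 474208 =-7356.87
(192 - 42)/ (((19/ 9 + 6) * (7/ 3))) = 4050/ 511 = 7.93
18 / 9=2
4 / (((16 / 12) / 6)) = 18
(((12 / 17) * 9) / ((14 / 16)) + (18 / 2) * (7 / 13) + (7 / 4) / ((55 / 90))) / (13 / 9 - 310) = -4585491 / 94512418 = -0.05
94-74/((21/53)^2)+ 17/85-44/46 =-19175747/50715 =-378.11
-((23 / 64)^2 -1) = 0.87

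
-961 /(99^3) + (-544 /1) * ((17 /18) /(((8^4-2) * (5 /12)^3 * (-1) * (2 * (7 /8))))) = 0.99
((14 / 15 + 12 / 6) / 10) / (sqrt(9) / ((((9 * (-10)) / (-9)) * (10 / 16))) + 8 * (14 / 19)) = 209 / 4542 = 0.05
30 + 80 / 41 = 1310 / 41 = 31.95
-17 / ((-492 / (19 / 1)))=323 / 492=0.66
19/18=1.06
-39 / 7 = -5.57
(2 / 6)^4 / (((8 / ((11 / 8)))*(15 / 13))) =143 / 77760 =0.00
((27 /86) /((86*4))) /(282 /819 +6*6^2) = 7371 /1747290208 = 0.00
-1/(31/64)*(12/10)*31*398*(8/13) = -1222656/65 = -18810.09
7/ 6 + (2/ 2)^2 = 13/ 6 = 2.17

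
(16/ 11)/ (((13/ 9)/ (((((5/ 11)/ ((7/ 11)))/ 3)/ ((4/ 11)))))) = 60/ 91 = 0.66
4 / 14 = 0.29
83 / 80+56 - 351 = -23517 / 80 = -293.96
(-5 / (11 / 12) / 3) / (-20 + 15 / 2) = 8 / 55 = 0.15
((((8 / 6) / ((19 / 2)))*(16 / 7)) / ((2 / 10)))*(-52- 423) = -16000 / 21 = -761.90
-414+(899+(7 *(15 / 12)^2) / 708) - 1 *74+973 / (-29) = 124001363 / 328512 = 377.46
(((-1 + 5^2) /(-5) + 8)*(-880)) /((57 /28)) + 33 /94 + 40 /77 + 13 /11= -569855089 /412566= -1381.25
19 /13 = 1.46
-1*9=-9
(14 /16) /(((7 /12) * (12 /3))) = 3 /8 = 0.38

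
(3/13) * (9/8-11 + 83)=135/8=16.88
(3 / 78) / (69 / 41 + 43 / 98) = 2009 / 110825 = 0.02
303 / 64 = 4.73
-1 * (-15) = 15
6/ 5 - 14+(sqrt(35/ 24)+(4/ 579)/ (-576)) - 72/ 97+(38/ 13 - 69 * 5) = -186943922609/ 525685680+sqrt(210)/ 12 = -354.41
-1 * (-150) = 150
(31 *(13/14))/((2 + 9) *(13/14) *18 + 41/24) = 4836/31175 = 0.16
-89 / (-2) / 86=0.52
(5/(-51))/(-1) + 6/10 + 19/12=2327/1020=2.28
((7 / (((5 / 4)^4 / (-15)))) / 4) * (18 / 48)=-504 / 125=-4.03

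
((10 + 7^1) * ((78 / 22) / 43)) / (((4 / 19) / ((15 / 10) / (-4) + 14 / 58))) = -390507 / 438944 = -0.89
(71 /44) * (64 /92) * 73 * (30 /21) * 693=1865880 /23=81125.22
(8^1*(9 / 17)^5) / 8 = 59049 / 1419857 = 0.04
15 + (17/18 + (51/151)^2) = 6590705/410418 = 16.06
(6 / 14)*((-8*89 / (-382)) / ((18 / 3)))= 178 / 1337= 0.13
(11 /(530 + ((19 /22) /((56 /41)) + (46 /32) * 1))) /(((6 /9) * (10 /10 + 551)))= 847 /15076730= 0.00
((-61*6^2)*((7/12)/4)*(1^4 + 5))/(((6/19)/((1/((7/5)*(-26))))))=17385/104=167.16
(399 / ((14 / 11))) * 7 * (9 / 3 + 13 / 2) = 83391 / 4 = 20847.75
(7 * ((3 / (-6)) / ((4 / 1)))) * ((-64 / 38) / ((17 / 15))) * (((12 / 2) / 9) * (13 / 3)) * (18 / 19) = 21840 / 6137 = 3.56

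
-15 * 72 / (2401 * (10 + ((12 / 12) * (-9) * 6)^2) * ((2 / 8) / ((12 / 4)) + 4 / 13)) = -84240 / 214272443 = -0.00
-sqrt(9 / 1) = -3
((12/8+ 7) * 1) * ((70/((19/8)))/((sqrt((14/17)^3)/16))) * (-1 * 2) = -92480 * sqrt(238)/133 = -10727.16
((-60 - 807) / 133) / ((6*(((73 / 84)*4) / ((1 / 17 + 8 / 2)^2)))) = -14283 / 2774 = -5.15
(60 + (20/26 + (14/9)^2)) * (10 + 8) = 1137.40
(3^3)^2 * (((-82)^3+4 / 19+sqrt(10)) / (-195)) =2545665084 / 1235 - 243 * sqrt(10) / 65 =2061255.45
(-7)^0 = 1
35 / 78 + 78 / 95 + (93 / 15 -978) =-970.53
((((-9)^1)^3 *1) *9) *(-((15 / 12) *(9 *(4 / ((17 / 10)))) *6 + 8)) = 18606996 / 17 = 1094529.18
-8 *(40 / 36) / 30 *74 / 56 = -74 / 189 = -0.39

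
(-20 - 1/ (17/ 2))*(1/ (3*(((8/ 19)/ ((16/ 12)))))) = -361/ 17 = -21.24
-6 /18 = -1 /3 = -0.33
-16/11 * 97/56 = -194/77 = -2.52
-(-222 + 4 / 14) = 221.71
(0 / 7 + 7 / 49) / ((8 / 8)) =1 / 7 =0.14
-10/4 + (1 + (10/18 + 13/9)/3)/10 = -7/3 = -2.33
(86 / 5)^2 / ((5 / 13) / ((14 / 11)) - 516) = -1346072 / 2346425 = -0.57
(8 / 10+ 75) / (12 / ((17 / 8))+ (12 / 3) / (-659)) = 13.44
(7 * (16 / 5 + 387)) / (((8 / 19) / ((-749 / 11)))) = -441710.83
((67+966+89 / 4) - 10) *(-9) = -37629 / 4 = -9407.25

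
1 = 1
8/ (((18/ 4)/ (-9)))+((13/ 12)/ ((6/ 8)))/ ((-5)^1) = -733/ 45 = -16.29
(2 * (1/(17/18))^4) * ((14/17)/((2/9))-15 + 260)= 887677056/1419857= 625.19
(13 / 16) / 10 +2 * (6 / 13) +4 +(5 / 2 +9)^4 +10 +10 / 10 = 36412619 / 2080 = 17506.07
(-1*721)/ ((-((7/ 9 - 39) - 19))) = -63/ 5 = -12.60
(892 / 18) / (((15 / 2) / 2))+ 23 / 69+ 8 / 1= 2909 / 135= 21.55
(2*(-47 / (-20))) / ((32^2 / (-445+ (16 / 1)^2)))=-8883 / 10240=-0.87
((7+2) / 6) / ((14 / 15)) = 45 / 28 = 1.61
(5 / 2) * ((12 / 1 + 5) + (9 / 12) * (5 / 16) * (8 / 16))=10955 / 256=42.79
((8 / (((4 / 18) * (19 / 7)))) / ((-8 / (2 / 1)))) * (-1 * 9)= 567 / 19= 29.84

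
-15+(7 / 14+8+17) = 21 / 2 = 10.50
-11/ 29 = -0.38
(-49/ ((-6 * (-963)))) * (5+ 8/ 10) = -0.05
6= 6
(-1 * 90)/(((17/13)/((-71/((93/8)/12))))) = 2658240/527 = 5044.10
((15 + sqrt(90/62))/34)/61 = 3* sqrt(155)/64294 + 15/2074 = 0.01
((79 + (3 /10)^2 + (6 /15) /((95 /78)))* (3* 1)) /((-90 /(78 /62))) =-392327 /117800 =-3.33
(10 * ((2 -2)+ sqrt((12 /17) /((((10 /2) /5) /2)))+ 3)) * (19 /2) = 190 * sqrt(102) /17+ 285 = 397.88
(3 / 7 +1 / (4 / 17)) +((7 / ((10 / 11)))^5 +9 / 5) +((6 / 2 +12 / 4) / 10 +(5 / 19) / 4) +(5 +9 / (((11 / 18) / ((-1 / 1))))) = 3959647341691 / 146300000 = 27065.26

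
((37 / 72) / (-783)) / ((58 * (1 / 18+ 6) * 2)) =-37 / 39601008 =-0.00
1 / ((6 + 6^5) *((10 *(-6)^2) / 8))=1 / 350190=0.00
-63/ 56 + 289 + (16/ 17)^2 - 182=246831/ 2312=106.76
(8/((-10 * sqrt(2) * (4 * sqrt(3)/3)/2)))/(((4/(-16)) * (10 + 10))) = sqrt(6)/25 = 0.10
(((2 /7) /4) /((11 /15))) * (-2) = -15 /77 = -0.19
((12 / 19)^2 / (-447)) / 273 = -16 / 4894799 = -0.00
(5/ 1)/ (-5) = -1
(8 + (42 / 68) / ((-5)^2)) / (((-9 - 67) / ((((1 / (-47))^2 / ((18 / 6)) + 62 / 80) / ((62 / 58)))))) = -2139221047 / 27939432000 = -0.08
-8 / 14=-4 / 7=-0.57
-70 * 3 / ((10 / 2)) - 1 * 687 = -729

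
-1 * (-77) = 77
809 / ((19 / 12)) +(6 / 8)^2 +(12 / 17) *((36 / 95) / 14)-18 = 89269521 / 180880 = 493.53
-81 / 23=-3.52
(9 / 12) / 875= 3 / 3500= 0.00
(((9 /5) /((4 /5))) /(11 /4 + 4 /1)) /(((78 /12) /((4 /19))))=0.01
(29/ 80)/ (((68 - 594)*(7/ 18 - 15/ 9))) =261/ 483920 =0.00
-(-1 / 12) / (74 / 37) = 1 / 24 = 0.04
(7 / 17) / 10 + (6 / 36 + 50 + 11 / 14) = 50.99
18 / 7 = 2.57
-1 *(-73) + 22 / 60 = 2201 / 30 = 73.37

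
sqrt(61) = 7.81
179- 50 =129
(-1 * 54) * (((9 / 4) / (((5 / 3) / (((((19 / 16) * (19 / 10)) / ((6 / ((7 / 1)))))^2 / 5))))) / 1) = -517244049 / 5120000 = -101.02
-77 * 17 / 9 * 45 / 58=-6545 / 58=-112.84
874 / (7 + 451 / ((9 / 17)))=3933 / 3865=1.02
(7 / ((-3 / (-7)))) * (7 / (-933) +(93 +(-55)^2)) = 142545263 / 2799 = 50927.21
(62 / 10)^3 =29791 / 125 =238.33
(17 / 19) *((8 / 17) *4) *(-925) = -29600 / 19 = -1557.89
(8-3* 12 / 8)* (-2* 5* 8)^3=-1792000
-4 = -4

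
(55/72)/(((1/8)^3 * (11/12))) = 1280/3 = 426.67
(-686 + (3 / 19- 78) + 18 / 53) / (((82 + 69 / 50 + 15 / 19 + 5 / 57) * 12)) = -19221175 / 25454098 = -0.76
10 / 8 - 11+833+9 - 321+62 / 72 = 512.11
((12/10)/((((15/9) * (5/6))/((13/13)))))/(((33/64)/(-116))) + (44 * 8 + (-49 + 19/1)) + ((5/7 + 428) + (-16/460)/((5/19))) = 123130611/221375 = 556.21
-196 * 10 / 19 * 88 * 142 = -1289061.05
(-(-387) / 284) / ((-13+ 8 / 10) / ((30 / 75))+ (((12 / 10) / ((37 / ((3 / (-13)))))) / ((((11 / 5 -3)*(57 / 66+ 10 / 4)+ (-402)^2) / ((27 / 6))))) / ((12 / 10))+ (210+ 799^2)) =827243969292 / 387665039739484957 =0.00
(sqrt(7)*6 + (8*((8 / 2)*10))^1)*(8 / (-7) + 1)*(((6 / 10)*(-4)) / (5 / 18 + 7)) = 15.82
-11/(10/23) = -253/10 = -25.30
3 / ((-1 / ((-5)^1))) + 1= 16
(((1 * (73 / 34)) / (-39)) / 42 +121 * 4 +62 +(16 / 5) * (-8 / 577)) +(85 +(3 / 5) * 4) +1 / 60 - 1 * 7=25159979041 / 40167855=626.37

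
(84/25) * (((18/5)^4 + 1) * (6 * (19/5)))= 1011235176/78125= 12943.81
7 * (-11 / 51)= -77 / 51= -1.51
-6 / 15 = -2 / 5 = -0.40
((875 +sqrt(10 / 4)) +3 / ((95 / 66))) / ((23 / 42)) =21 * sqrt(10) / 23 +3499566 / 2185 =1604.52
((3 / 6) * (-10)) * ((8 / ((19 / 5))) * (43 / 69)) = -8600 / 1311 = -6.56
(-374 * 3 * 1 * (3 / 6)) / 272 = -33 / 16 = -2.06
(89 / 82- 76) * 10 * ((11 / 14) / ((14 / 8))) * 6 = -2018.11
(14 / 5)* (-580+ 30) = -1540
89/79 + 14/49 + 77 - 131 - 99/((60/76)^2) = -2922988/13825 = -211.43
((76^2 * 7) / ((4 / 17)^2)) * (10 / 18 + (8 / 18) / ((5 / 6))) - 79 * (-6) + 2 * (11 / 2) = 35806672 / 45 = 795703.82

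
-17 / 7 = -2.43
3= 3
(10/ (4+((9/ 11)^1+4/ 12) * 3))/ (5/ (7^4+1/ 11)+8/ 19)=3.17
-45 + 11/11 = -44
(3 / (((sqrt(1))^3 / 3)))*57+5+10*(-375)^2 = 1406768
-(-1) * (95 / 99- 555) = -54850 / 99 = -554.04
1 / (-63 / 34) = -34 / 63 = -0.54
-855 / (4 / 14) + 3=-5979 / 2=-2989.50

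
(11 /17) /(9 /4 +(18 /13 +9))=572 /11169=0.05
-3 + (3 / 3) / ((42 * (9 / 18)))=-62 / 21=-2.95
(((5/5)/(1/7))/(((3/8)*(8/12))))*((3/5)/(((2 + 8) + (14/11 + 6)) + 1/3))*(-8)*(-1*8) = 25344/415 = 61.07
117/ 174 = 39/ 58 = 0.67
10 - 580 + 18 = -552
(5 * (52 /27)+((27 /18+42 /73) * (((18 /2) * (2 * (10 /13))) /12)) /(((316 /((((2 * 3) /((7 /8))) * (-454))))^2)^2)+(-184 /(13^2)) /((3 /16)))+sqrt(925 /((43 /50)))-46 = 25 * sqrt(3182) /43+701369067001137178058 /31151133507476619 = 22547.84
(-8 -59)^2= 4489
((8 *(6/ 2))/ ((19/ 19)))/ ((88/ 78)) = 234/ 11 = 21.27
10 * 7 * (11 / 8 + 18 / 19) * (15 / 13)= 185325 / 988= 187.58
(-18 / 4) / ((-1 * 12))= 3 / 8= 0.38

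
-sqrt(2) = -1.41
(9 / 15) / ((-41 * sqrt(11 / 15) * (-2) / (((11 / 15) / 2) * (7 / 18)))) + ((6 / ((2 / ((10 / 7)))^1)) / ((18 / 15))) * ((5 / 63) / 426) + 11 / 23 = 7 * sqrt(165) / 73800 + 2069401 / 4320918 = 0.48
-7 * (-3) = 21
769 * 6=4614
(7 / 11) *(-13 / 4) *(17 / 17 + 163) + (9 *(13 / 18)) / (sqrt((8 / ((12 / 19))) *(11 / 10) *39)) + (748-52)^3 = sqrt(13585) / 418 + 3708685165 / 11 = 337153197.10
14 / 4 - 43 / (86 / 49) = -21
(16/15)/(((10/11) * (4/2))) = 44/75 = 0.59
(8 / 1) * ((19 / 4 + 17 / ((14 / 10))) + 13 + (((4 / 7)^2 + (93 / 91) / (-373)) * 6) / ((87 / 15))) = 241.82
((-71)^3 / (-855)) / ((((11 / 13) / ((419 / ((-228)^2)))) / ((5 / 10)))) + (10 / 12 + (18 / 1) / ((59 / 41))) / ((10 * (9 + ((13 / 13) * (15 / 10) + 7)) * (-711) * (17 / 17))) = 1.99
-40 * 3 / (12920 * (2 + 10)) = -0.00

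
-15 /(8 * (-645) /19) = 19 /344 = 0.06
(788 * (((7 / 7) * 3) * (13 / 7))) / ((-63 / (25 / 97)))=-256100 / 14259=-17.96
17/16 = 1.06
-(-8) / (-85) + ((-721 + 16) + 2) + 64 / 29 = -1727687 / 2465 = -700.89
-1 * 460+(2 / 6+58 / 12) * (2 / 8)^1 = -11009 / 24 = -458.71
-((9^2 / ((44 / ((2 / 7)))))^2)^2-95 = -53475669041 / 562448656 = -95.08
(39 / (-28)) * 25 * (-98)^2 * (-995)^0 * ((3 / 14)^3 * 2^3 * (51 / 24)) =-447525 / 8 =-55940.62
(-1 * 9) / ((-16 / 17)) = 153 / 16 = 9.56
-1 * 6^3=-216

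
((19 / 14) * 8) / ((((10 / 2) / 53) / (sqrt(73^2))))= 294044 / 35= 8401.26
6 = 6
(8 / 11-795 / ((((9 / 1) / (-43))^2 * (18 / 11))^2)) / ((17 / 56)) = -16881994164154 / 33126489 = -509622.20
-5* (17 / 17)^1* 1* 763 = -3815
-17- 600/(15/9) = -377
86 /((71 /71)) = 86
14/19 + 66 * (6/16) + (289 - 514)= -15163/76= -199.51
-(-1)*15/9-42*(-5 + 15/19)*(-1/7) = -1345/57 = -23.60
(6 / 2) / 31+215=6668 / 31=215.10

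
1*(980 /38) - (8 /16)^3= 3901 /152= 25.66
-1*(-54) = 54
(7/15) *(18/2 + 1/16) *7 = 1421/48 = 29.60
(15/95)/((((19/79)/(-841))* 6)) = -66439/722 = -92.02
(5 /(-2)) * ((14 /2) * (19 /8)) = -665 /16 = -41.56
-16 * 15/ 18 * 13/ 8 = -65/ 3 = -21.67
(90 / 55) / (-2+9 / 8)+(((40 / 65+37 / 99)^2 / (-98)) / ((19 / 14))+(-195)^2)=440862249908 / 11594583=38023.12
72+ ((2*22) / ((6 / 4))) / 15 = 3328 / 45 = 73.96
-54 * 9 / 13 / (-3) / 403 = 162 / 5239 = 0.03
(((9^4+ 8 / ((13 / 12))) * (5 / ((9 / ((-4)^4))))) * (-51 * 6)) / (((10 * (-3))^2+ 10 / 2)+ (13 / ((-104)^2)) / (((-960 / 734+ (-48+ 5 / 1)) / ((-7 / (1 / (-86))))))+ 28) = -276242186158080 / 901605563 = -306389.18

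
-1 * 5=-5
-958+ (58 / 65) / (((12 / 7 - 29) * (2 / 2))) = -958.03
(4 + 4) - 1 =7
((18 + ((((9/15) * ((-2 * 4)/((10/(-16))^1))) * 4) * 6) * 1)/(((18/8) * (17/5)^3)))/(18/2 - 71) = -0.04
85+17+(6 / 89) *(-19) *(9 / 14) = 63033 / 623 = 101.18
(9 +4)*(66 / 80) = 429 / 40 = 10.72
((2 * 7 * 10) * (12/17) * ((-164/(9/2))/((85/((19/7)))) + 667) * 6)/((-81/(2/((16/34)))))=-28524424/1377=-20714.90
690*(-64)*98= -4327680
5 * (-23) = -115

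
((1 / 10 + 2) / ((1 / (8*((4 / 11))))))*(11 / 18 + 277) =279832 / 165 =1695.95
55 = 55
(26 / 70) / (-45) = -13 / 1575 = -0.01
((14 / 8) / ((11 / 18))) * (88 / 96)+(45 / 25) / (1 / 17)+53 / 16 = 2923 / 80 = 36.54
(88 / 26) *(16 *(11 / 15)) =7744 / 195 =39.71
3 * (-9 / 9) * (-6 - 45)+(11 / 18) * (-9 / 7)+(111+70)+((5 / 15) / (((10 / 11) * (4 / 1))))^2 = 33588847 / 100800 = 333.22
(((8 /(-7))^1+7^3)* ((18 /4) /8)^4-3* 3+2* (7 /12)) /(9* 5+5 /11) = 399528217 /688128000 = 0.58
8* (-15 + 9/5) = -528/5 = -105.60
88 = 88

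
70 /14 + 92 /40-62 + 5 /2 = -261 /5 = -52.20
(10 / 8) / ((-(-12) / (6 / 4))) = 5 / 32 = 0.16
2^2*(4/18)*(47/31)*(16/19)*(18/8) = 1504/589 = 2.55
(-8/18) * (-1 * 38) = 152/9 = 16.89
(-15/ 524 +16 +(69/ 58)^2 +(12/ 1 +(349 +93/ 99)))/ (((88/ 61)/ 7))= 588873176003/ 319936584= 1840.59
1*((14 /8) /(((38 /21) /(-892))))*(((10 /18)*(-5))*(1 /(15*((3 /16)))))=437080 /513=852.01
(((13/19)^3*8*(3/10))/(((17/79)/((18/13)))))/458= 1441908/133510435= 0.01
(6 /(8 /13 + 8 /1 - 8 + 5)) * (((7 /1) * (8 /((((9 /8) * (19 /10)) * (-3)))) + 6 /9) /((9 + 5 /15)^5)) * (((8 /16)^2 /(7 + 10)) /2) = -0.00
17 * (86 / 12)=731 / 6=121.83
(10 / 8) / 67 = 5 / 268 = 0.02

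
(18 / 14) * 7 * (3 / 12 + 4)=153 / 4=38.25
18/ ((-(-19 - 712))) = 18/ 731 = 0.02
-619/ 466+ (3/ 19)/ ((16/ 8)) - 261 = -1160978/ 4427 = -262.25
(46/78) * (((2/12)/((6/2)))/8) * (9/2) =23/1248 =0.02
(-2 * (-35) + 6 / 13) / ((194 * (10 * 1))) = 229 / 6305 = 0.04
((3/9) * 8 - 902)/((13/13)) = -2698/3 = -899.33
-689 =-689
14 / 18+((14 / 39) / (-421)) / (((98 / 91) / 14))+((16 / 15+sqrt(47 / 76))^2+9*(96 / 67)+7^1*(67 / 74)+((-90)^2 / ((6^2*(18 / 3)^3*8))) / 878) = 16*sqrt(893) / 285+5454516687372067 / 250708599907200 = 23.43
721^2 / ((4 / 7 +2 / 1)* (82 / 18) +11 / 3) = 10916661 / 323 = 33797.71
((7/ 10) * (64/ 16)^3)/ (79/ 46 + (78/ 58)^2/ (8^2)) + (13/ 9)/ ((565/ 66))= 94623177938/ 3662947545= 25.83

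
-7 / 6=-1.17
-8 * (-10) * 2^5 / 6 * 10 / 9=12800 / 27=474.07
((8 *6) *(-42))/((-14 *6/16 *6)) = 64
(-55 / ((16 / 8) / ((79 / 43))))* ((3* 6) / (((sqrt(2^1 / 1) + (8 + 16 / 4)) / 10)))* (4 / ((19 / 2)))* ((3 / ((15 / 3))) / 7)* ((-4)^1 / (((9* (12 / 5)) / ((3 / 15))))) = 417120 / 406049 - 34760* sqrt(2) / 406049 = 0.91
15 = 15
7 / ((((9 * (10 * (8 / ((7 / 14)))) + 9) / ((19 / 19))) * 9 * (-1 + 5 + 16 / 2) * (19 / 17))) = 0.00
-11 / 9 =-1.22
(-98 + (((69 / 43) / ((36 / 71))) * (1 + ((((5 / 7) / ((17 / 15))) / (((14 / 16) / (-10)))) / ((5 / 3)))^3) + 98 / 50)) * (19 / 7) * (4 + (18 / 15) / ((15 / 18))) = -98695090519366946 / 19189066614375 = -5143.30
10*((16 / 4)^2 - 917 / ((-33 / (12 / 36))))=25010 / 99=252.63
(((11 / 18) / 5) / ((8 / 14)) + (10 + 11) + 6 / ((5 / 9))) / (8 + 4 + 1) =2305 / 936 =2.46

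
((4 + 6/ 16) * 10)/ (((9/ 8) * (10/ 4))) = 140/ 9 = 15.56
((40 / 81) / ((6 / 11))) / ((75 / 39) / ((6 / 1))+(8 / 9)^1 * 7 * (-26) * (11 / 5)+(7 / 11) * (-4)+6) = -314600 / 122363757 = -0.00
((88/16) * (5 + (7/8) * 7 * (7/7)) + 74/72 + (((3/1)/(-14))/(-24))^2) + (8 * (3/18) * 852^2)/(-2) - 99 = -54638591495/112896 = -483972.78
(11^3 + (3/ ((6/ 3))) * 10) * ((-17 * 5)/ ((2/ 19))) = -1086895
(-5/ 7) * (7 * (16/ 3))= -26.67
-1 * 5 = -5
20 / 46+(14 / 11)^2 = 5718 / 2783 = 2.05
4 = 4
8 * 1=8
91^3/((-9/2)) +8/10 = -7535674/45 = -167459.42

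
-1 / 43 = -0.02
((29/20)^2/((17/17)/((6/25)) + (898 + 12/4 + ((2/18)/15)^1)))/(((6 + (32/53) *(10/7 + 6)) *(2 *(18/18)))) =8424297/76056346400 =0.00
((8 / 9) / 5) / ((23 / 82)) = 0.63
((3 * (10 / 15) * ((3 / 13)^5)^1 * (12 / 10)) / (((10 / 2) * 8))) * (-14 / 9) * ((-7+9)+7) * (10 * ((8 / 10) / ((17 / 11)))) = -449064 / 157799525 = -0.00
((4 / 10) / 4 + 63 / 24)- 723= -28811 / 40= -720.28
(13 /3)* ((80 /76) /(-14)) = -130 /399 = -0.33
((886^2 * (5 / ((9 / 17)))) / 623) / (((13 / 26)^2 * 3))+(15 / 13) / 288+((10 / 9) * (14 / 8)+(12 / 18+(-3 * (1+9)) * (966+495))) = -195653869261 / 6997536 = -27960.39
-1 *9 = -9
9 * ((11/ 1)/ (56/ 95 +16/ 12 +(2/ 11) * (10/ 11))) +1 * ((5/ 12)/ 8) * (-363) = 8210455/ 288032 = 28.51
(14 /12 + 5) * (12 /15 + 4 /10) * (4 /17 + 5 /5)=777 /85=9.14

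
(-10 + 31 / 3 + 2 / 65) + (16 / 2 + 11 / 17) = 29872 / 3315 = 9.01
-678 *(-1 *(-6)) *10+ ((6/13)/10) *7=-2644179/65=-40679.68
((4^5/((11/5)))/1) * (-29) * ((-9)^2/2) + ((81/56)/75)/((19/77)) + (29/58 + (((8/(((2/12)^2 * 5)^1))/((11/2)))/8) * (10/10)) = -22850993113/41800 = -546674.48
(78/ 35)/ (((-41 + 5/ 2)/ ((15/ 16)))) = -117/ 2156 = -0.05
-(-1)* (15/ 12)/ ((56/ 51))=255/ 224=1.14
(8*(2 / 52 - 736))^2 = 5858371600 / 169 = 34664920.71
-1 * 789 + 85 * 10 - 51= 10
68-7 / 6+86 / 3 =191 / 2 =95.50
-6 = -6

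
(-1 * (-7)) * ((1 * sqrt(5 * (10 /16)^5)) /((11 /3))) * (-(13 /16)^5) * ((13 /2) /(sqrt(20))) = -2534074725 * sqrt(10) /11811160064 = -0.68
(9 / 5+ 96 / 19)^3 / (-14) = -39413493 / 1714750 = -22.98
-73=-73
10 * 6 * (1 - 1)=0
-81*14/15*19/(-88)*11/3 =1197/20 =59.85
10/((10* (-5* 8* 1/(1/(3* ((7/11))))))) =-11/840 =-0.01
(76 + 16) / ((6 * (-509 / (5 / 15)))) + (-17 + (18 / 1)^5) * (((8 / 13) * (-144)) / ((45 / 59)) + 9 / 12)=-259793522372663 / 1191060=-218119592.94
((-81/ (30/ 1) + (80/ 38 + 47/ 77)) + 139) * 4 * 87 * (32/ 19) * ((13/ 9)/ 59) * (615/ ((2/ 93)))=93554819081568/ 1640023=57044821.37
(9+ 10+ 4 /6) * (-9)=-177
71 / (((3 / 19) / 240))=107920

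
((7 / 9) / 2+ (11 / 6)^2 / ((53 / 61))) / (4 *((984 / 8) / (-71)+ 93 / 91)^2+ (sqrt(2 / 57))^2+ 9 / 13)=6442724137577 / 4155826796868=1.55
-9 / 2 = -4.50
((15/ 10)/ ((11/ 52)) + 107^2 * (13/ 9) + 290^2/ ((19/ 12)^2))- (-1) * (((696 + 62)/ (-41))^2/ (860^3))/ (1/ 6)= 239264469421337740097/ 4776562631313000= 50091.35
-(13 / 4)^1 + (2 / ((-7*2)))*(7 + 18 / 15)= -619 / 140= -4.42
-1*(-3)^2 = -9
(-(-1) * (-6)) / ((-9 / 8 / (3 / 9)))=16 / 9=1.78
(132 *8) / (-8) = -132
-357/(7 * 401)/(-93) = 17/12431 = 0.00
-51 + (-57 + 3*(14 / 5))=-498 / 5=-99.60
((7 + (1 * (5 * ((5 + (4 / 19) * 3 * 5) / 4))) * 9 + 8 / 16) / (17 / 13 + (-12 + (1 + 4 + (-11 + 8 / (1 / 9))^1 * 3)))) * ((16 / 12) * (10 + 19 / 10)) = 778141 / 87590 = 8.88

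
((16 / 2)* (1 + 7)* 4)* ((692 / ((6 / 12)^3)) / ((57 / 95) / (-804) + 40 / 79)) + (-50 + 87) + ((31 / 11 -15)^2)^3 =575635655933264893 / 94815716281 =6071099.59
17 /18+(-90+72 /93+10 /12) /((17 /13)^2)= -4091642 /80631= -50.75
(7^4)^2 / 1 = 5764801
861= 861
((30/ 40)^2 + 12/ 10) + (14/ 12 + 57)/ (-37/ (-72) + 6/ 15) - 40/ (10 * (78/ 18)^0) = 1616309/ 26320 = 61.41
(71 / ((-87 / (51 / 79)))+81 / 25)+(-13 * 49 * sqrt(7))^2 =162683091721 / 57275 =2840385.71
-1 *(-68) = 68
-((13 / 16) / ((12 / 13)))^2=-28561 / 36864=-0.77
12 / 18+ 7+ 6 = 41 / 3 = 13.67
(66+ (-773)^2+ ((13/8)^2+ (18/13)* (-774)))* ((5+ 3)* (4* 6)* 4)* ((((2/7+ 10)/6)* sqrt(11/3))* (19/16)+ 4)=28289646573* sqrt(33)/91+ 23822860272/13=3618369987.81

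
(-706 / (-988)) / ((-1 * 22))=-353 / 10868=-0.03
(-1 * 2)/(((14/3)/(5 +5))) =-30/7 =-4.29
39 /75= 13 /25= 0.52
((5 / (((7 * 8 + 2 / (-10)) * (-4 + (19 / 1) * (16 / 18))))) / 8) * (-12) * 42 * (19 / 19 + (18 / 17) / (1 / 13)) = -395325 / 61132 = -6.47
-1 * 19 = -19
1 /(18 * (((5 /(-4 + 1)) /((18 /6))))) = -1 /10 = -0.10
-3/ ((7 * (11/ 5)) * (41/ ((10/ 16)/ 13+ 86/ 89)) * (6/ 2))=-1145/ 712712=-0.00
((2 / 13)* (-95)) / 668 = -95 / 4342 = -0.02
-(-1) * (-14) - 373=-387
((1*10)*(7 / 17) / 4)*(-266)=-4655 / 17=-273.82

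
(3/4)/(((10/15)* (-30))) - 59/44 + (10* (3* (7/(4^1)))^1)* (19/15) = 57307/880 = 65.12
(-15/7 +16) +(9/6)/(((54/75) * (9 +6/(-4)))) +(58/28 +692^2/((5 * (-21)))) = -1431487/315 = -4544.40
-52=-52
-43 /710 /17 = -0.00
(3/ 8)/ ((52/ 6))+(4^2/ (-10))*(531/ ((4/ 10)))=-441783/ 208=-2123.96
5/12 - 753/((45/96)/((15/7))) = -289117/84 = -3441.87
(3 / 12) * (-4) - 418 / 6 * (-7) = 1460 / 3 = 486.67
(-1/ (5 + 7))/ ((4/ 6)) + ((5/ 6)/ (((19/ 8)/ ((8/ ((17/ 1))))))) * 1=311/ 7752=0.04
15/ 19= 0.79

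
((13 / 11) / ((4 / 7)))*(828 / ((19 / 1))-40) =1547 / 209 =7.40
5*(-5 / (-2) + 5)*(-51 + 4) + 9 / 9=-3523 / 2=-1761.50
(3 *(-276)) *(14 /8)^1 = -1449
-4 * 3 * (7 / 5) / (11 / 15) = -252 / 11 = -22.91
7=7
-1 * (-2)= 2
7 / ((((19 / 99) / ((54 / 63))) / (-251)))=-149094 / 19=-7847.05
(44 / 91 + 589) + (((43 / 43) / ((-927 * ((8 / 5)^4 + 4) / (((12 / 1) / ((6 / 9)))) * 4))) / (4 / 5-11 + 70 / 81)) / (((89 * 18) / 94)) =24527744375411337 / 41608872121544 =589.48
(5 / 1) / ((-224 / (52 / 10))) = -0.12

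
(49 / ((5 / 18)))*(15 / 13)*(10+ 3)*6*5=79380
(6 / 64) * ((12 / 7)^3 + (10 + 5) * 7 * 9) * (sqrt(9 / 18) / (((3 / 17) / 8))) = 5539671 * sqrt(2) / 2744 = 2855.06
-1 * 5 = -5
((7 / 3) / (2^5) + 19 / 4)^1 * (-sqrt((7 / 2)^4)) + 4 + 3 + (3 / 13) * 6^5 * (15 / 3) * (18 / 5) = 160983149 / 4992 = 32248.23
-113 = -113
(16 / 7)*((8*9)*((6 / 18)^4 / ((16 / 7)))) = 0.89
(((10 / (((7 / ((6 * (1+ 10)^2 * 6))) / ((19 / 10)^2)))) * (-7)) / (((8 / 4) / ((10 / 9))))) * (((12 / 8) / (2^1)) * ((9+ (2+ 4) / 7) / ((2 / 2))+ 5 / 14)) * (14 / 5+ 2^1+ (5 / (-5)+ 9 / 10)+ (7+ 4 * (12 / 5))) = -3991438737 / 280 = -14255138.35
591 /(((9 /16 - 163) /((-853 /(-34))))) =-91.28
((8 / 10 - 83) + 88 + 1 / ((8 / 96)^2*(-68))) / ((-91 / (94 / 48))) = -14711 / 185640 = -0.08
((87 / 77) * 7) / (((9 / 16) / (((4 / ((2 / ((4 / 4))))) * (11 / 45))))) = 928 / 135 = 6.87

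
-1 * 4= -4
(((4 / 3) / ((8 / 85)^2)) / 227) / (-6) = -0.11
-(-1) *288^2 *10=829440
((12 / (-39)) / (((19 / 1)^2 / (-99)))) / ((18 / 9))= 198 / 4693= 0.04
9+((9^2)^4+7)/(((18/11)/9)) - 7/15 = 3551355188/15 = 236757012.53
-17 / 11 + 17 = 170 / 11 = 15.45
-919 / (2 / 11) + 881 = -8347 / 2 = -4173.50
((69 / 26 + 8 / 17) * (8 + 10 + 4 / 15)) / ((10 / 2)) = 189197 / 16575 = 11.41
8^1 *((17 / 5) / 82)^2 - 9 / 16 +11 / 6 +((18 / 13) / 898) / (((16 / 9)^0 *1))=15143391953 / 11774396400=1.29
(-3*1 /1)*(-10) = 30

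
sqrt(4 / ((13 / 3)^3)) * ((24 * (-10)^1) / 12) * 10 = -1200 * sqrt(39) / 169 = -44.34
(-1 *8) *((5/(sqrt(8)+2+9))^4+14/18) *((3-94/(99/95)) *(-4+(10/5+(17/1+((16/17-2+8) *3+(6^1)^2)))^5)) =34317160588999014175335692032/22918889747890323-17613007465266427861320000 *sqrt(2)/231503936847377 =1389736330609.41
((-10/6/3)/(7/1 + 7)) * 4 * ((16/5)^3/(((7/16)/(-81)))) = 1179648/1225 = 962.98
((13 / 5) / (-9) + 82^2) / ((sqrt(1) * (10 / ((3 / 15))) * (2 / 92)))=6959041 / 1125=6185.81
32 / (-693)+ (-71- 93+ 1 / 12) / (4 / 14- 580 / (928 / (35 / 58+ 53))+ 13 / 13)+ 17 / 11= 477674045 / 72514827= 6.59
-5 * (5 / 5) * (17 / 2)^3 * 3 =-73695 / 8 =-9211.88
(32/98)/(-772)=-0.00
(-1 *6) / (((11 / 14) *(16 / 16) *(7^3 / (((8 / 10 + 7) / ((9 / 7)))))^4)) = -114244 / 152870169375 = -0.00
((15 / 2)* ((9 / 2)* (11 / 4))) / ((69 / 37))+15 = 23835 / 368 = 64.77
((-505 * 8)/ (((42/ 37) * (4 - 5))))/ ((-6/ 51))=-635290/ 21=-30251.90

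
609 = 609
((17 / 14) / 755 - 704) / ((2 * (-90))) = 826807 / 211400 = 3.91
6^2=36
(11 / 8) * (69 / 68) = 759 / 544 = 1.40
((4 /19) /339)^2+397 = 16470132973 /41486481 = 397.00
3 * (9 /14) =27 /14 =1.93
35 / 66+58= 3863 / 66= 58.53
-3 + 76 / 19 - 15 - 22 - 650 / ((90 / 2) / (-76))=9556 / 9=1061.78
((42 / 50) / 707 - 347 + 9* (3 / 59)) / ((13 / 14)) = -373.20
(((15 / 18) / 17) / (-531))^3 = -125 / 158885431779528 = -0.00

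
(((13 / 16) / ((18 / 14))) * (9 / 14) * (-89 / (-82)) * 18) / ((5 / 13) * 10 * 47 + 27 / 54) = 45123 / 1030576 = 0.04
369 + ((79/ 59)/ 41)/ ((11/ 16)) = 9819985/ 26609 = 369.05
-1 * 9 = -9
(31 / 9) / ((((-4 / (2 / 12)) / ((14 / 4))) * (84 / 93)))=-961 / 1728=-0.56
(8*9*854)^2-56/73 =275996512456/73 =3780774143.23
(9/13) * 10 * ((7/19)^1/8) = 315/988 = 0.32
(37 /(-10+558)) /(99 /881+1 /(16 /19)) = 130388 /2510251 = 0.05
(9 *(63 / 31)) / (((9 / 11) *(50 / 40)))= 17.88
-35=-35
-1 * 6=-6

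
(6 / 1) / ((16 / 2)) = 3 / 4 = 0.75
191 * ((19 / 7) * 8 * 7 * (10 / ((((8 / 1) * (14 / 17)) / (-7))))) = -308465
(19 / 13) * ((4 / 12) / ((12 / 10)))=95 / 234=0.41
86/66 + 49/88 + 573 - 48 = 139091/264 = 526.86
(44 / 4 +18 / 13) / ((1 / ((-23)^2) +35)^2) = 45054401 / 4456949328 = 0.01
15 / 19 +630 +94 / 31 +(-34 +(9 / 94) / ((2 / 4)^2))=16615467 / 27683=600.20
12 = 12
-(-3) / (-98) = -3 / 98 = -0.03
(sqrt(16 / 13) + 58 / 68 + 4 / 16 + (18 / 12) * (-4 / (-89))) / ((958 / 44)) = 88 * sqrt(13) / 6227 + 77913 / 1449454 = 0.10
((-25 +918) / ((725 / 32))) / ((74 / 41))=585808 / 26825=21.84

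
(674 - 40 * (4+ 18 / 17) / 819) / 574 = 4690331 / 3995901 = 1.17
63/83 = 0.76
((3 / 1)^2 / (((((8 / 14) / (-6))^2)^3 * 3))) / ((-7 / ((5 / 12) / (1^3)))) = -61261515 / 256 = -239302.79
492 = 492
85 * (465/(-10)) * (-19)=150195/2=75097.50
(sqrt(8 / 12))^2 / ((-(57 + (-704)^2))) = -2 / 1487019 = -0.00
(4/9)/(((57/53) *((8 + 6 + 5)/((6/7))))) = 424/22743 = 0.02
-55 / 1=-55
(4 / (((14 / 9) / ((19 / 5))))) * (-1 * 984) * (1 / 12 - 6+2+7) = -1037628 / 35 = -29646.51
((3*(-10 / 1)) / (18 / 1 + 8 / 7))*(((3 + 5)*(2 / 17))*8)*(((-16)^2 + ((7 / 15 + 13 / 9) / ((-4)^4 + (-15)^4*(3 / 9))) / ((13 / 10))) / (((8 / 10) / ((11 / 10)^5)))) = -578455764782588 / 95122018875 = -6081.20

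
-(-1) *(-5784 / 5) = -5784 / 5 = -1156.80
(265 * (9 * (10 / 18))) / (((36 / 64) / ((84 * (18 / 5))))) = 712320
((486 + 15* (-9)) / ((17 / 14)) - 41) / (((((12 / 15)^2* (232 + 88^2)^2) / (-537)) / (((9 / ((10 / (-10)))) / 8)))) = 509519025 / 138429669376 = 0.00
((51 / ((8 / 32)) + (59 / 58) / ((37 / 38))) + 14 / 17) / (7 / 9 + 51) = 33797187 / 8500306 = 3.98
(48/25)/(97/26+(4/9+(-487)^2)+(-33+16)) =11232/1387363625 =0.00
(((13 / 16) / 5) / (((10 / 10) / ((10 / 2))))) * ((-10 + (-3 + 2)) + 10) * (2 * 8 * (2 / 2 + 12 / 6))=-39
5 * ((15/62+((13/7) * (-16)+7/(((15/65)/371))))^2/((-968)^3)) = -1067830512189005/1537616534243328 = -0.69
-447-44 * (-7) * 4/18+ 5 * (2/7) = -23759/63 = -377.13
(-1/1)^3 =-1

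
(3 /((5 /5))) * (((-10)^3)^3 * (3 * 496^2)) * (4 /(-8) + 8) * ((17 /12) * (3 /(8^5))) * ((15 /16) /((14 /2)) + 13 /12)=-587270478515625 /224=-2621743207659.04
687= 687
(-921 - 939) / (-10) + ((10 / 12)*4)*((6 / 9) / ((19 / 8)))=31966 / 171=186.94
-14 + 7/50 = -693/50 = -13.86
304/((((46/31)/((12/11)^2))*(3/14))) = 3166464/2783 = 1137.79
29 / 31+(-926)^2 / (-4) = -6645410 / 31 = -214368.06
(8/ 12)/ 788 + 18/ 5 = 21281/ 5910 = 3.60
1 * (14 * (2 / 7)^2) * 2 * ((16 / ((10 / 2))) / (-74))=-128 / 1295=-0.10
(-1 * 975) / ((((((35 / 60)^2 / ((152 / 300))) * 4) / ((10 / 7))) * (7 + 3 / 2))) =-355680 / 5831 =-61.00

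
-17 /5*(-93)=1581 /5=316.20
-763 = -763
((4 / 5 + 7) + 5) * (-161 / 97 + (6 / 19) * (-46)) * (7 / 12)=-3341072 / 27645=-120.86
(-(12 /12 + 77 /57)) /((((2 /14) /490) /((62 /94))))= -14248220 /2679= -5318.48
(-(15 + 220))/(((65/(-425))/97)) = 1937575/13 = 149044.23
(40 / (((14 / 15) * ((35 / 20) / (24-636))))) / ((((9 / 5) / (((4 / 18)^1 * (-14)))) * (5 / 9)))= 326400 / 7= 46628.57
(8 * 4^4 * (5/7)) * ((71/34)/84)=90880/2499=36.37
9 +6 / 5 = 51 / 5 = 10.20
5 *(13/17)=65/17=3.82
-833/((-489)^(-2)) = -199187793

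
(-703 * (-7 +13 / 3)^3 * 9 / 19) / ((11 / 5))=94720 / 33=2870.30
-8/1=-8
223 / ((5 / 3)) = 669 / 5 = 133.80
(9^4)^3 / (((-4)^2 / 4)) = 282429536481 / 4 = 70607384120.25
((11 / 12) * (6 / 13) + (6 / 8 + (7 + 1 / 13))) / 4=2.06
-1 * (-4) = 4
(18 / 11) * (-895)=-16110 / 11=-1464.55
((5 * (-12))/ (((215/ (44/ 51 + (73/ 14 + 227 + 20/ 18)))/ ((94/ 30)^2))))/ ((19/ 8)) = -17729646064/ 65625525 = -270.16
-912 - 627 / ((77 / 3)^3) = -37852275 / 41503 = -912.04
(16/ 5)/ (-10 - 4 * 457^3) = -8/ 954439955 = -0.00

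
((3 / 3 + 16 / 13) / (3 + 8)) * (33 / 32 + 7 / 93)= 95497 / 425568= 0.22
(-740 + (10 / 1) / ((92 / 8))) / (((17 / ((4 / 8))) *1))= -500 / 23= -21.74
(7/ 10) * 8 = 28/ 5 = 5.60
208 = 208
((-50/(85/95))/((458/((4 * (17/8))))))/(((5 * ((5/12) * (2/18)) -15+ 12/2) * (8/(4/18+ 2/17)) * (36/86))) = 265525/22120026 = 0.01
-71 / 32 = -2.22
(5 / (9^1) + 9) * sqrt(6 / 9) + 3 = 3 + 86 * sqrt(6) / 27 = 10.80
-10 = -10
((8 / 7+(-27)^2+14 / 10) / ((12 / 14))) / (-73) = -12802 / 1095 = -11.69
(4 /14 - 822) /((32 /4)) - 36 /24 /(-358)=-514783 /5012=-102.71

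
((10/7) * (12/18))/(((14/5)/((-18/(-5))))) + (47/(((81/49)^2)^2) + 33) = 40.52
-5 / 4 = -1.25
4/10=2/5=0.40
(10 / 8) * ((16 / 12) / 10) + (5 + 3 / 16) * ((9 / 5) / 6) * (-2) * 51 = -38057 / 240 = -158.57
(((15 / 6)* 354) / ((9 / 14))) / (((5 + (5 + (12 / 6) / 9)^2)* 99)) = 6195 / 14377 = 0.43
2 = 2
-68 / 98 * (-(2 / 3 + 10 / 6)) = 34 / 21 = 1.62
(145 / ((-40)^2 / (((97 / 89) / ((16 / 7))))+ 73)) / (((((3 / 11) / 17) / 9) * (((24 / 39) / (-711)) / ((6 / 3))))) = -54824.77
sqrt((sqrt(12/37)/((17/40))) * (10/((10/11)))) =4 * 3^(1/4) * 37^(3/4) * sqrt(935)/629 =3.84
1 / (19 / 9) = 9 / 19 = 0.47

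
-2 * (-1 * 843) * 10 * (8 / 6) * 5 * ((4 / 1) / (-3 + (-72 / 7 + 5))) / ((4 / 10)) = -3934000 / 29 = -135655.17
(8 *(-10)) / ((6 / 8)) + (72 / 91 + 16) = -24536 / 273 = -89.88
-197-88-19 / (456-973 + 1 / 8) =-1178323 / 4135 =-284.96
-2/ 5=-0.40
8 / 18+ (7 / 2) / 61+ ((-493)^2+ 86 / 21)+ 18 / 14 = 1868119829 / 7686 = 243054.88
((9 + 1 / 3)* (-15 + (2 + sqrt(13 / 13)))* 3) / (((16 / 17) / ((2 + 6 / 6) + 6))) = -3213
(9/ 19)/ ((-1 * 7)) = -9/ 133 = -0.07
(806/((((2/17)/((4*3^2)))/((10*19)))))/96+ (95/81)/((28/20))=1107089245/2268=488134.59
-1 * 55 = -55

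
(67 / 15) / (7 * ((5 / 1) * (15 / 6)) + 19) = 134 / 3195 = 0.04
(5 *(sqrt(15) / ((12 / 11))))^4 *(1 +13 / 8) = 1601359375 / 6144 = 260637.92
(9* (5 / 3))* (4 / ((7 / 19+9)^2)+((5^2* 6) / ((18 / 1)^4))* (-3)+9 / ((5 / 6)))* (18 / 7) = 2504081323 / 5988276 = 418.16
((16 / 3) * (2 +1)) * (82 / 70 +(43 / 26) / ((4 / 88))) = 273408 / 455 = 600.90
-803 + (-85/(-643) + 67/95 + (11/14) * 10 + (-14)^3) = -1512961698/427595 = -3538.31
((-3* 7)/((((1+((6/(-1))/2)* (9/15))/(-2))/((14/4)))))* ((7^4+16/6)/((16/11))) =-19433645/64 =-303650.70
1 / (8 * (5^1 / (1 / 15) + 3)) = 0.00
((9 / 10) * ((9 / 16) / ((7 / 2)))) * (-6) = -243 / 280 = -0.87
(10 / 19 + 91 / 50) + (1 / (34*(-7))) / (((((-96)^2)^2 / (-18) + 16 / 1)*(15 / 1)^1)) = 3754821007823 / 1600305050400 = 2.35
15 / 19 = 0.79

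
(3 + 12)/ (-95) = -3/ 19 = -0.16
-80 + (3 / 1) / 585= -15599 / 195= -79.99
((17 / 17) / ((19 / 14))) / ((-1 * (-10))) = 7 / 95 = 0.07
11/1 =11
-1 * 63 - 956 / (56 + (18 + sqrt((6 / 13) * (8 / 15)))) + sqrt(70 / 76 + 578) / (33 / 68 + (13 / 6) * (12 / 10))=-6755393 / 88981 + 956 * sqrt(65) / 88981 + 170 * sqrt(835962) / 19931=-68.03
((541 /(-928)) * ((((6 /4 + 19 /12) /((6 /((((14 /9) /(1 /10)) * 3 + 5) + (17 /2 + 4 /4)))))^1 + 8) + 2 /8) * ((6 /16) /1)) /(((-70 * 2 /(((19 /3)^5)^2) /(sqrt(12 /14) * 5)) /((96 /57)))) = 427531834976677111 * sqrt(42) /55235851776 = 50161677.13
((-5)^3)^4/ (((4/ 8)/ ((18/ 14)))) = 4394531250/ 7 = 627790178.57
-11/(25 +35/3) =-3/10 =-0.30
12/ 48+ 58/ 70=151/ 140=1.08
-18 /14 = -9 /7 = -1.29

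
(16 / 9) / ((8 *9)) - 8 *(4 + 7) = -7126 / 81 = -87.98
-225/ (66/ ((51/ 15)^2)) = -867/ 22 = -39.41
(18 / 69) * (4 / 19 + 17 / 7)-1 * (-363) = 363.69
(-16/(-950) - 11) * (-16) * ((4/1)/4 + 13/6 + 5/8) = 666.31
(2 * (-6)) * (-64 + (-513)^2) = -3157260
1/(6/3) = 0.50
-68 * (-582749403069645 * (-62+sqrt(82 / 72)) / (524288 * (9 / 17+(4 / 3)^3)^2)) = -64702017622737067835115 / 116101021696+695720619599323310055 * sqrt(41) / 464404086784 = -547698205436.79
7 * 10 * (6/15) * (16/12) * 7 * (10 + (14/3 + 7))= 50960/9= 5662.22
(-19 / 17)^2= 361 / 289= 1.25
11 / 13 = 0.85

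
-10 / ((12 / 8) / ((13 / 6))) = -130 / 9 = -14.44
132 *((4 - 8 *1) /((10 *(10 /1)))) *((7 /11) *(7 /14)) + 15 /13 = -171 /325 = -0.53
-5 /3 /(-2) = 5 /6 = 0.83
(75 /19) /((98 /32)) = 1200 /931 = 1.29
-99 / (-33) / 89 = 3 / 89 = 0.03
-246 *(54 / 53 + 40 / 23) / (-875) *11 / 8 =2274393 / 2133250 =1.07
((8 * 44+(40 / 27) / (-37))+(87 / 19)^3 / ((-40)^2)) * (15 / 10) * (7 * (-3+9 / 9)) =-27015412757879 / 3654475200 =-7392.42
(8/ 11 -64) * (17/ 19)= -11832/ 209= -56.61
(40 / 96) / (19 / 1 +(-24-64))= -5 / 828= -0.01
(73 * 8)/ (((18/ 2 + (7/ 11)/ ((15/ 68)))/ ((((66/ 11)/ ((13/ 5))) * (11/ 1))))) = 31798800/ 25493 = 1247.35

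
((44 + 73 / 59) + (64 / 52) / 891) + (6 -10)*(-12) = 93.24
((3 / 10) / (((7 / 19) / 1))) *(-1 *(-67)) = 3819 / 70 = 54.56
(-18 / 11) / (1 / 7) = -126 / 11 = -11.45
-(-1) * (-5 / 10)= -1 / 2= -0.50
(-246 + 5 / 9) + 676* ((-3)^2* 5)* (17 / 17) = 271571 / 9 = 30174.56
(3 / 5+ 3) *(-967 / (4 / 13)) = -113139 / 10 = -11313.90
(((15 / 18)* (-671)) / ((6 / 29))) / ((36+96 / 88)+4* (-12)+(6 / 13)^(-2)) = 434.88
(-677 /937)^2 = 0.52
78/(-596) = -39/298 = -0.13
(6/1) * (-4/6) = -4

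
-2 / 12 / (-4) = 0.04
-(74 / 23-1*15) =11.78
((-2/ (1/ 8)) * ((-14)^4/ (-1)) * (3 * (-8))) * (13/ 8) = -23971584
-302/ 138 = -151/ 69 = -2.19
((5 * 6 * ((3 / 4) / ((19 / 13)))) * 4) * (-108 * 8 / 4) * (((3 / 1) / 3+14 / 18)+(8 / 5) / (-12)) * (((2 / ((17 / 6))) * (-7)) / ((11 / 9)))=314181504 / 3553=88427.10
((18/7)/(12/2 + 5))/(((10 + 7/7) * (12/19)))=57/1694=0.03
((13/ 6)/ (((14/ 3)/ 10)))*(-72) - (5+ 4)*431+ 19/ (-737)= -4213.31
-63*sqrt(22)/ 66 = -21*sqrt(22)/ 22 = -4.48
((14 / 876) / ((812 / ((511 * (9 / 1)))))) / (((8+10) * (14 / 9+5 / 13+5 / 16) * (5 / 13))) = 3549 / 611465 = 0.01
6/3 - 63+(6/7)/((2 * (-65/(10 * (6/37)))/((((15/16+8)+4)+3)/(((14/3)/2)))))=-5757721/94276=-61.07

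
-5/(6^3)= -5/216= -0.02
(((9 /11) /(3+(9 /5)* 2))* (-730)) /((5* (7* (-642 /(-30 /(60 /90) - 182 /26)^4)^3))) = 35667526841870330101760 /9338502789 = 3819405278101.30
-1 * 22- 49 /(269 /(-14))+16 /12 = -14620 /807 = -18.12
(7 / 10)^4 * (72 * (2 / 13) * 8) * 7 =148.94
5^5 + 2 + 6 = 3133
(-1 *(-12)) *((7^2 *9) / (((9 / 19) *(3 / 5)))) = 18620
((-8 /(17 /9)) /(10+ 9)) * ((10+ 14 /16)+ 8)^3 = -30986559 /20672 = -1498.96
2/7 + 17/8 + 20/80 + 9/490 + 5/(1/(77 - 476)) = -3904949/1960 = -1992.32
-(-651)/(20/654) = 212877/10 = 21287.70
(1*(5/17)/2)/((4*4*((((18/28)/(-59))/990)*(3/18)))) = -340725/68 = -5010.66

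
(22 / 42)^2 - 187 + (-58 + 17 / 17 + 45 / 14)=-212131 / 882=-240.51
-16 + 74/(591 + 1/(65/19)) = -305067/19217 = -15.87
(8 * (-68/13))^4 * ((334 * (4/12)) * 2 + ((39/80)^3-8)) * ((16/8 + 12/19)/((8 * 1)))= 1763460827814208/8139885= 216644440.04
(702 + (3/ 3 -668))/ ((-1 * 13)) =-35/ 13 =-2.69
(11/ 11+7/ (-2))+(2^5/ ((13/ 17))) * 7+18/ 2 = 7785/ 26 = 299.42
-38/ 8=-19/ 4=-4.75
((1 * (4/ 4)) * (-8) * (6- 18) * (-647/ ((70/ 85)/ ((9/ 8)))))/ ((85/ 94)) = -3284172/ 35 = -93833.49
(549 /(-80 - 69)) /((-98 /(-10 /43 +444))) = 748287 /44849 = 16.68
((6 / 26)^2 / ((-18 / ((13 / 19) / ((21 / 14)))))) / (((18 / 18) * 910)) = -1 / 674310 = -0.00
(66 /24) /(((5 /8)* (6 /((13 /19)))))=143 /285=0.50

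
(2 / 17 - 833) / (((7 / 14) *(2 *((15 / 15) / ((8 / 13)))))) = -113272 / 221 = -512.54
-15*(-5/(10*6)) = 1.25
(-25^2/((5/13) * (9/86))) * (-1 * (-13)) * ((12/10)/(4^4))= -181675/192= -946.22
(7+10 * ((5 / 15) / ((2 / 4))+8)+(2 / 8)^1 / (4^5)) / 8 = 1150979 / 98304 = 11.71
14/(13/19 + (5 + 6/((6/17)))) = 266/431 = 0.62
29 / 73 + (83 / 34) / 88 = 92827 / 218416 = 0.43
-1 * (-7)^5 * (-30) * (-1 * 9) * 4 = 18151560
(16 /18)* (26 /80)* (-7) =-91 /45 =-2.02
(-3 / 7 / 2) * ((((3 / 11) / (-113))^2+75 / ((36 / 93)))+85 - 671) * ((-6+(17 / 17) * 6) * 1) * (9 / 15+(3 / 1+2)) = 0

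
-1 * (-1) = 1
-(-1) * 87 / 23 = 87 / 23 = 3.78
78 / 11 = 7.09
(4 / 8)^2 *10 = 5 / 2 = 2.50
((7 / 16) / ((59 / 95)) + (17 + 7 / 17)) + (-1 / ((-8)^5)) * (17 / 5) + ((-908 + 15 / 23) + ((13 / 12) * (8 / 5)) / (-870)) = -4386064721063131 / 4932410572800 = -889.23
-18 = -18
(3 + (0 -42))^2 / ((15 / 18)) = 9126 / 5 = 1825.20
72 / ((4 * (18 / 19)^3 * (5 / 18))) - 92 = -1421 / 90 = -15.79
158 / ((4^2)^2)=79 / 128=0.62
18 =18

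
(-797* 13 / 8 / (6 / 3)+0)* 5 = -51805 / 16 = -3237.81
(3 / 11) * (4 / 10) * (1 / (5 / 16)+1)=126 / 275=0.46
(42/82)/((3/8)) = 56/41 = 1.37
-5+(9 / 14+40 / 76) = -1019 / 266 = -3.83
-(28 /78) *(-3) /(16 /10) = 35 /52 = 0.67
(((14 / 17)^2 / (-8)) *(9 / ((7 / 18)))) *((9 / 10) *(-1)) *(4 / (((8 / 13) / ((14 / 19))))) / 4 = 464373 / 219640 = 2.11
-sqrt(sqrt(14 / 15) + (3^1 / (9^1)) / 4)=-sqrt(75 + 60*sqrt(210)) / 30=-1.02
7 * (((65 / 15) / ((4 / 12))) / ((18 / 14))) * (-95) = -60515 / 9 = -6723.89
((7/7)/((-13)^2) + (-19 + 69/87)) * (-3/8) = 267609/39208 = 6.83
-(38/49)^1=-38/49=-0.78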